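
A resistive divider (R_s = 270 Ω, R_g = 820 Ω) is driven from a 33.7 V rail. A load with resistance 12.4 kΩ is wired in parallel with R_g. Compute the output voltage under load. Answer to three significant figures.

V_out ≈ 24.9 V

The load sits in parallel with R_g: R_g‖R_L = (820 × 12400) / (820 + 12400) = 769.1 Ω.
V_out = 33.7 × 769.1 / (270 + 769.1) = 33.7 × 769.1/1039 = 24.9 V.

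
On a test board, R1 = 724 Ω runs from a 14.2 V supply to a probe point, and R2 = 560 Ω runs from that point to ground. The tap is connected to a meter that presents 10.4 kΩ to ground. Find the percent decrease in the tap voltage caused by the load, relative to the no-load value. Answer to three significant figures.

2.95 %

The divider's output (Thévenin) resistance is R1‖R2 = 315.8 Ω.
Fractional drop under load = R_th/(R_th + R_L) = 315.8 / (315.8 + 10400) = 0.02947.
So the output falls by 2.95 %.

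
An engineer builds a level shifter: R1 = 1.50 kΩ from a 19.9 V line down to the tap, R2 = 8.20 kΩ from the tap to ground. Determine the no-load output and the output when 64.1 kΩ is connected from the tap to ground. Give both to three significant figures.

Open-circuit: V = 19.9 × 8.20/(1.50 + 8.20) = 16.8 V.
With the load, R2 becomes R2‖R_L = 7.270 kΩ, so V = 19.9 × 7.270/8.770 = 16.5 V.

Unloaded: 16.8 V; loaded: 16.5 V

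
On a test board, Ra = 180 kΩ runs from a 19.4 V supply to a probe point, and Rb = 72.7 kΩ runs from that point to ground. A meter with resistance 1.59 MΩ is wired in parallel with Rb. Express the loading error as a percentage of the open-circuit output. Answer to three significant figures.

The divider's output (Thévenin) resistance is Ra‖Rb = 51.78 kΩ.
Fractional drop under load = R_th/(R_th + R_L) = 51.78 / (51.78 + 1590) = 0.03154.
So the output falls by 3.15 %.

3.15 %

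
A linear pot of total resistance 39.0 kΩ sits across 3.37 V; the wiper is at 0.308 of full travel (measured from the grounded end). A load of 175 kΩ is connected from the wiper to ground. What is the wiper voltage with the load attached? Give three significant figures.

The wiper splits the pot into (1−α)R = 26.99 kΩ above and αR = 12.01 kΩ below.
Lower section ‖ load = 11.24 kΩ.
V_wiper = 3.37 × 11.24/(26.99 + 11.24) = 0.991 V.

V ≈ 0.991 V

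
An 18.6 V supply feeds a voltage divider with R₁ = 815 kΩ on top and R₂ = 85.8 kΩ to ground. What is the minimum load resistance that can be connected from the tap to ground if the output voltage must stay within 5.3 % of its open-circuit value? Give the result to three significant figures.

R_L(min) ≈ 1.39 MΩ

Output resistance R_th = R₁‖R₂ = (815 × 85.8)/900.8 = 77.63 kΩ.
The fractional drop is R_th/(R_th + R_L); requiring this ≤ 0.0530 gives R_L ≥ R_th(1/0.0530 − 1) = 77.63 × 17.87 = 1.39 MΩ.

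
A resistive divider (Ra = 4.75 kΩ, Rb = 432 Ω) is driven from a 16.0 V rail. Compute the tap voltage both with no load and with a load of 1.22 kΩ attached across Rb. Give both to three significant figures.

Open-circuit: V = 16.0 × 432/(4750 + 432) = 1.33 V.
With the load, Rb becomes Rb‖R_L = 319.0 Ω, so V = 16.0 × 319.0/5069 = 1.01 V.

Unloaded: 1.33 V; loaded: 1.01 V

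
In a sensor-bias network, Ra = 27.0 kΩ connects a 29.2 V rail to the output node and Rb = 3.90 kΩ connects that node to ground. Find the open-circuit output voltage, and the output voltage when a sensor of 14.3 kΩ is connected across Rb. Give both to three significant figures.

Open-circuit: V = 29.2 × 3.90/(27.0 + 3.90) = 3.69 V.
With the load, Rb becomes Rb‖R_L = 3.064 kΩ, so V = 29.2 × 3.064/30.06 = 2.98 V.

Unloaded: 3.69 V; loaded: 2.98 V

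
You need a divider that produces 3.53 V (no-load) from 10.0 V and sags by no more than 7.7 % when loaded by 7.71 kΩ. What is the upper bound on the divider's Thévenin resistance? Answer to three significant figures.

Loading drop = R_th/(R_th + R_L) ≤ 0.0770, so R_th ≤ R_L · ε/(1−ε) = 7.71 kΩ × 0.0770/0.9230 = 643 Ω.
(Any R1, R2 with R2/(R1+R2) = 0.353 and R1‖R2 ≤ 643 Ω will meet the spec.)

R_th ≤ 643 Ω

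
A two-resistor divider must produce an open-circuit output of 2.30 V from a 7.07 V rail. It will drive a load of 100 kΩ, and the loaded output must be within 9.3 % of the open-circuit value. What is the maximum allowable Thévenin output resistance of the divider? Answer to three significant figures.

Loading drop = R_th/(R_th + R_L) ≤ 0.0930, so R_th ≤ R_L · ε/(1−ε) = 100 kΩ × 0.0930/0.9070 = 10.3 kΩ.

R_th ≤ 10.3 kΩ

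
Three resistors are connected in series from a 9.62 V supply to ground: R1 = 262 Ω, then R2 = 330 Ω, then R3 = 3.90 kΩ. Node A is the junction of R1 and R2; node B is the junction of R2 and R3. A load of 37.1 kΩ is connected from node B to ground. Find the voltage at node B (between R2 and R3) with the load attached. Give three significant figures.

V ≈ 8.24 V

At node B, R3 is in parallel with the load: R3‖R_L = 3529 Ω.
Below node A the resistance is R2 + (R3‖R_L) = 3859 Ω, so V_A = 9.62 × 3859/4121 = 9.008 V.
Then V_B = V_A × (R3‖R_L)/(R2 + R3‖R_L) = 9.008 × 3529/3859 = 8.24 V.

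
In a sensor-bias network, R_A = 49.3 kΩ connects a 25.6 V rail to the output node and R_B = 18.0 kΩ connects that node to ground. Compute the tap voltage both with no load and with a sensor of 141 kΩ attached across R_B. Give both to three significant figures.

Unloaded: 6.85 V; loaded: 6.26 V

Open-circuit: V = 25.6 × 18.0/(49.3 + 18.0) = 6.85 V.
With the load, R_B becomes R_B‖R_L = 15.96 kΩ, so V = 25.6 × 15.96/65.26 = 6.26 V.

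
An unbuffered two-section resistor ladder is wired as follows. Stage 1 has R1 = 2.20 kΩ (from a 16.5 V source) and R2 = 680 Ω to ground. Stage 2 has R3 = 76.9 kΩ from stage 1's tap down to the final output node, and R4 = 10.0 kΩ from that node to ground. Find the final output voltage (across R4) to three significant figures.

Stage 2 presents R3+R4 = 86900 Ω as a load on stage 1's tap.
Stage 1's lower leg becomes R2‖(R3+R4) = 674.7 Ω, so V_mid = 16.5 × 674.7/2875 = 3.873 V.
Stage 2 is itself unloaded: V_out = V_mid × R4/(R3+R4) = 3.873 × 10000/86900 = 0.446 V.

V_out ≈ 0.446 V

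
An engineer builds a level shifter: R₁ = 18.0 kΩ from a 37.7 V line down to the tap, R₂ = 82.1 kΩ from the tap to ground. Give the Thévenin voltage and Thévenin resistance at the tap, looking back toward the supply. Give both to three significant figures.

V_th is the open-circuit tap voltage: 37.7 × 82.1/(18.0 + 82.1) = 30.9 V.
With the supply zeroed, R₁ and R₂ appear in parallel from the tap: R_th = R₁‖R₂ = (18.0 × 82.1)/100.1 = 14.8 kΩ.

V_th = 30.9 V, R_th = 14.8 kΩ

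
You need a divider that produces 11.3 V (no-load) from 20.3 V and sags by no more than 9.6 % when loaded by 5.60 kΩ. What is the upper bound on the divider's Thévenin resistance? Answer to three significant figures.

Loading drop = R_th/(R_th + R_L) ≤ 0.0960, so R_th ≤ R_L · ε/(1−ε) = 5.60 kΩ × 0.0960/0.9040 = 595 Ω.
(Any R1, R2 with R2/(R1+R2) = 0.557 and R1‖R2 ≤ 595 Ω will meet the spec.)

R_th ≤ 595 Ω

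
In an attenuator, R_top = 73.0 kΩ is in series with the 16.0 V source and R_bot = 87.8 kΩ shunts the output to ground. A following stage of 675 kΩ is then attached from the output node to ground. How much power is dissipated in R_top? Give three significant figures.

Total resistance from the source is R_top + (R_bot‖R_L) = 150.7 kΩ, so I = 16.0/150.7 kΩ = 0.1062 mA.
P = I²·R_top = (0.1062 mA)² × 73.0 kΩ = 0.823 mW.

P ≈ 0.823 mW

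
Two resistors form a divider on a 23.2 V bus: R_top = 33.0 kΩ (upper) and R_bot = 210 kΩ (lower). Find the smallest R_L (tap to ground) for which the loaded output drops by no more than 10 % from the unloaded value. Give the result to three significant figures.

Output resistance R_th = R_top‖R_bot = (33.0 × 210)/243.0 = 28.52 kΩ.
The fractional drop is R_th/(R_th + R_L); requiring this ≤ 0.100 gives R_L ≥ R_th(1/0.100 − 1) = 28.52 × 9.000 = 257 kΩ.

R_L(min) ≈ 257 kΩ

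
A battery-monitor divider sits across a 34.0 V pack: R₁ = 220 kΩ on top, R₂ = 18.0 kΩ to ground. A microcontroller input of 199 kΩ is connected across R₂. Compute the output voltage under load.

The load sits in parallel with R₂: R₂‖R_L = (18.0 × 199) / (18.0 + 199) = 16.51 kΩ.
V_out = 34.0 × 16.51 / (220 + 16.51) = 34.0 × 16.51/236.5 = 2.37 V.

V_out ≈ 2.37 V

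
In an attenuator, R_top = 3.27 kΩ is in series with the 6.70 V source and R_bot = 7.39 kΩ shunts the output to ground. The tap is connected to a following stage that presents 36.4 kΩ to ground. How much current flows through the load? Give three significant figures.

R_bot‖R_L = 6.143 kΩ; V_out = 6.70 × 6.143/9.413 = 4.372 V.
I_L = V_out / R_L = 4.372 / 36.4 kΩ = 0.120 mA.

I_L ≈ 0.120 mA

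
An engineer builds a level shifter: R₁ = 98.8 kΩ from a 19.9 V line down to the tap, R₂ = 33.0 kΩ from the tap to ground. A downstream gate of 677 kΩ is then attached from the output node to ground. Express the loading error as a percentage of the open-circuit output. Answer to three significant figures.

The divider's output (Thévenin) resistance is R₁‖R₂ = 24.74 kΩ.
Fractional drop under load = R_th/(R_th + R_L) = 24.74 / (24.74 + 677) = 0.03525.
So the output falls by 3.53 %.

3.53 %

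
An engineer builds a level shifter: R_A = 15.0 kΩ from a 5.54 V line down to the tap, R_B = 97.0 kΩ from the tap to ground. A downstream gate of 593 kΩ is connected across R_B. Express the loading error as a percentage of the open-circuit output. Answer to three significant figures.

2.14 %

The divider's output (Thévenin) resistance is R_A‖R_B = 12.99 kΩ.
Fractional drop under load = R_th/(R_th + R_L) = 12.99 / (12.99 + 593) = 0.02144.
So the output falls by 2.14 %.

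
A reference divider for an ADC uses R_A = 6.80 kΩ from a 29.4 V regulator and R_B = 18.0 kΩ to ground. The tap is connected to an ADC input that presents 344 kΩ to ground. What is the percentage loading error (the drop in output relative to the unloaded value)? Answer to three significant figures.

1.41 %

The divider's output (Thévenin) resistance is R_A‖R_B = 4.935 kΩ.
Fractional drop under load = R_th/(R_th + R_L) = 4.935 / (4.935 + 344) = 0.01414.
So the output falls by 1.41 %.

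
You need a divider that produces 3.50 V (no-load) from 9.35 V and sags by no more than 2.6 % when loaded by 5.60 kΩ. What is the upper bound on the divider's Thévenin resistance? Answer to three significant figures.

R_th ≤ 149 Ω

Loading drop = R_th/(R_th + R_L) ≤ 0.0260, so R_th ≤ R_L · ε/(1−ε) = 5.60 kΩ × 0.0260/0.9740 = 149 Ω.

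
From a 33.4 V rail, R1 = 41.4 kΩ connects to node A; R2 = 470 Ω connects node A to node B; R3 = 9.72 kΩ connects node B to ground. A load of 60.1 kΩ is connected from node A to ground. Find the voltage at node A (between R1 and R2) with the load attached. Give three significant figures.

V ≈ 5.81 V

Below node A the series string R2+R3 = 10190 Ω sits in parallel with the 60100 Ω load: 8713 Ω.
V_A = 33.4 × 8713/(41400 + 8713) = 5.81 V.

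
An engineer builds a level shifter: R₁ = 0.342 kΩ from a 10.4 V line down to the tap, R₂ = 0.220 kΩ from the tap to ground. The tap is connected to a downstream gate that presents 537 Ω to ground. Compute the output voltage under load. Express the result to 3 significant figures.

The load sits in parallel with R₂: R₂‖R_L = (220 × 537) / (220 + 537) = 156.1 Ω.
V_out = 10.4 × 156.1 / (342 + 156.1) = 10.4 × 156.1/498.1 = 3.26 V.
(Unloaded it would have been 4.07 V.)

V_out ≈ 3.26 V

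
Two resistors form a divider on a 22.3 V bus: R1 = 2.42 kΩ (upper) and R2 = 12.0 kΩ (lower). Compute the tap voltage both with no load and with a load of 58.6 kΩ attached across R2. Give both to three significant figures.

Open-circuit: V = 22.3 × 12.0/(2.42 + 12.0) = 18.6 V.
With the load, R2 becomes R2‖R_L = 9.960 kΩ, so V = 22.3 × 9.960/12.38 = 17.9 V.

Unloaded: 18.6 V; loaded: 17.9 V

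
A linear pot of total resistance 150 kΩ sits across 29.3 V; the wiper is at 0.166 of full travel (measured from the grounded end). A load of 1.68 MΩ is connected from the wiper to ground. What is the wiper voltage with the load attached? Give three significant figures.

V ≈ 4.80 V

The wiper splits the pot into (1−α)R = 125.1 kΩ above and αR = 24.90 kΩ below.
Lower section ‖ load = 24.54 kΩ.
V_wiper = 29.3 × 24.54/(125.1 + 24.54) = 4.80 V.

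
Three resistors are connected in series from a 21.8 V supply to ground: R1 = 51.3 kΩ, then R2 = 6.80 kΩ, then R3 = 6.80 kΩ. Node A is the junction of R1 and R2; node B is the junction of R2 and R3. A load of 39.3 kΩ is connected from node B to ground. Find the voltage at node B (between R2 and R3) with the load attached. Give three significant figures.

V ≈ 1.98 V

At node B, R3 is in parallel with the load: R3‖R_L = 5.797 kΩ.
Below node A the resistance is R2 + (R3‖R_L) = 12.60 kΩ, so V_A = 21.8 × 12.60/63.90 = 4.298 V.
Then V_B = V_A × (R3‖R_L)/(R2 + R3‖R_L) = 4.298 × 5.797/12.60 = 1.98 V.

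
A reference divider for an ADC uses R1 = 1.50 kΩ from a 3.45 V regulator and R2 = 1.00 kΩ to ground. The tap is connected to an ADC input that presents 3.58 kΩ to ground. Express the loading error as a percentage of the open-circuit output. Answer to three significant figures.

Unloaded V = 3.45 × 1.00/2.500 = 1.3800 V.
Loaded: R2‖R_L = 0.7817 kΩ, giving V = 3.45 × 0.7817/2.282 = 1.1819 V.
Drop = (1.3800 − 1.1819) / 1.3800 = 14.4 %.

14.4 %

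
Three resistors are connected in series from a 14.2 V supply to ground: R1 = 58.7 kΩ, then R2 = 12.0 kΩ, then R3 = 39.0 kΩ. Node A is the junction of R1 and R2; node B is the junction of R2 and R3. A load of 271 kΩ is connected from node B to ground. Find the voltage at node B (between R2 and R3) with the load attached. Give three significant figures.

At node B, R3 is in parallel with the load: R3‖R_L = 34.09 kΩ.
Below node A the resistance is R2 + (R3‖R_L) = 46.09 kΩ, so V_A = 14.2 × 46.09/104.8 = 6.246 V.
Then V_B = V_A × (R3‖R_L)/(R2 + R3‖R_L) = 6.246 × 34.09/46.09 = 4.62 V.

V ≈ 4.62 V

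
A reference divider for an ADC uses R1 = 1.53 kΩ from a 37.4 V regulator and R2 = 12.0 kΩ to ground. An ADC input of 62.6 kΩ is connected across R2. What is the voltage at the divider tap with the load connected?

The load sits in parallel with R2: R2‖R_L = (12.0 × 62.6) / (12.0 + 62.6) = 10.07 kΩ.
V_out = 37.4 × 10.07 / (1.53 + 10.07) = 37.4 × 10.07/11.60 = 32.5 V.

V_out ≈ 32.5 V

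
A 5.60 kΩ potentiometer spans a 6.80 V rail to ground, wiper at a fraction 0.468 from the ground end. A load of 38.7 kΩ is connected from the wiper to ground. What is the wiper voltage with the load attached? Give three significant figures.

V ≈ 3.07 V

The wiper splits the pot into (1−α)R = 2.979 kΩ above and αR = 2.621 kΩ below.
Lower section ‖ load = 2.455 kΩ.
V_wiper = 6.80 × 2.455/(2.979 + 2.455) = 3.07 V.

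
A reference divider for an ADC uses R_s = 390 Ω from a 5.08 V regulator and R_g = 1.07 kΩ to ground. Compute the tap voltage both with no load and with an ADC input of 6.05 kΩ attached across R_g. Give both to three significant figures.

Unloaded: 3.72 V; loaded: 3.56 V

Open-circuit: V = 5.08 × 1070/(390 + 1070) = 3.72 V.
With the load, R_g becomes R_g‖R_L = 909.2 Ω, so V = 5.08 × 909.2/1299 = 3.56 V.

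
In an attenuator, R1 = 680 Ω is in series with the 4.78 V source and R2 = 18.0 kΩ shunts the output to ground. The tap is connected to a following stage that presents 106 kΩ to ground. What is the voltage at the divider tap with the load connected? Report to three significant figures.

The load sits in parallel with R2: R2‖R_L = (18000 × 106000) / (18000 + 106000) = 15390 Ω.
V_out = 4.78 × 15390 / (680 + 15390) = 4.78 × 15390/16070 = 4.58 V.

V_out ≈ 4.58 V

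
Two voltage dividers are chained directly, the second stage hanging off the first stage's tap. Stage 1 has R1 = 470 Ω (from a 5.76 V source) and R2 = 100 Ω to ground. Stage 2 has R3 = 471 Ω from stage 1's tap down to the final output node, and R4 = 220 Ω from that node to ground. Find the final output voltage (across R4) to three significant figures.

V_out ≈ 0.287 V

Stage 2 presents R3+R4 = 691.0 Ω as a load on stage 1's tap.
Stage 1's lower leg becomes R2‖(R3+R4) = 87.36 Ω, so V_mid = 5.76 × 87.36/557.4 = 0.9028 V.
Stage 2 is itself unloaded: V_out = V_mid × R4/(R3+R4) = 0.9028 × 220/691.0 = 0.287 V.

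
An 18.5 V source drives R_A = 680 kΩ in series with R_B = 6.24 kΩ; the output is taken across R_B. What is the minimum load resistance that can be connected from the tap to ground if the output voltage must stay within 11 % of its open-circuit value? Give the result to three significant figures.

Output resistance R_th = R_A‖R_B = (680 × 6.24)/686.2 = 6.183 kΩ.
The fractional drop is R_th/(R_th + R_L); requiring this ≤ 0.110 gives R_L ≥ R_th(1/0.110 − 1) = 6.183 × 8.091 = 50.0 kΩ.

R_L(min) ≈ 50.0 kΩ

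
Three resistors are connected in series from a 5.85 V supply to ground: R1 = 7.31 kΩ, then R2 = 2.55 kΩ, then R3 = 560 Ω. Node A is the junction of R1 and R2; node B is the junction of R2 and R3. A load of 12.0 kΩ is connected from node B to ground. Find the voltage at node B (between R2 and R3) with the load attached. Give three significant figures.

V ≈ 0.301 V

At node B, R3 is in parallel with the load: R3‖R_L = 535.0 Ω.
Below node A the resistance is R2 + (R3‖R_L) = 3085 Ω, so V_A = 5.85 × 3085/10400 = 1.736 V.
Then V_B = V_A × (R3‖R_L)/(R2 + R3‖R_L) = 1.736 × 535.0/3085 = 0.301 V.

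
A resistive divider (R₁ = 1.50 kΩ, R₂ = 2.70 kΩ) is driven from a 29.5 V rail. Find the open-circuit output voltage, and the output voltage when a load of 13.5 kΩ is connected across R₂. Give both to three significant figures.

Unloaded: 19.0 V; loaded: 17.7 V

Open-circuit: V = 29.5 × 2.70/(1.50 + 2.70) = 19.0 V.
With the load, R₂ becomes R₂‖R_L = 2.250 kΩ, so V = 29.5 × 2.250/3.750 = 17.7 V.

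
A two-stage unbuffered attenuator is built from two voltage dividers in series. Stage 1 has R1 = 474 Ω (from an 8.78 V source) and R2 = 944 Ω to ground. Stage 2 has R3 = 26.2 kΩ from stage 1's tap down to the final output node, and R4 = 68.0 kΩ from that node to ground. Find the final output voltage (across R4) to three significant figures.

Stage 2 presents R3+R4 = 94200 Ω as a load on stage 1's tap.
Stage 1's lower leg becomes R2‖(R3+R4) = 934.6 Ω, so V_mid = 8.78 × 934.6/1409 = 5.826 V.
Stage 2 is itself unloaded: V_out = V_mid × R4/(R3+R4) = 5.826 × 68000/94200 = 4.21 V.

V_out ≈ 4.21 V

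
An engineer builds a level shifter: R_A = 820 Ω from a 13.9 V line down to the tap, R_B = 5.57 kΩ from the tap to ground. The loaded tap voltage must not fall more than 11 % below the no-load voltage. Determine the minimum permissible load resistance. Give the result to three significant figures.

R_L(min) ≈ 5.78 kΩ

Output resistance R_th = R_A‖R_B = (820 × 5570)/6390 = 714.8 Ω.
The fractional drop is R_th/(R_th + R_L); requiring this ≤ 0.110 gives R_L ≥ R_th(1/0.110 − 1) = 714.8 × 8.091 = 5.78 kΩ.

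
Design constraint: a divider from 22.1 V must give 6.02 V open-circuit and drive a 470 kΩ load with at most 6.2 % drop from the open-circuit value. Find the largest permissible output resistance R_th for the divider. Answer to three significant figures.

R_th ≤ 31.1 kΩ

Loading drop = R_th/(R_th + R_L) ≤ 0.0620, so R_th ≤ R_L · ε/(1−ε) = 470 kΩ × 0.0620/0.9380 = 31.1 kΩ.
(Any R1, R2 with R2/(R1+R2) = 0.272 and R1‖R2 ≤ 31.1 kΩ will meet the spec.)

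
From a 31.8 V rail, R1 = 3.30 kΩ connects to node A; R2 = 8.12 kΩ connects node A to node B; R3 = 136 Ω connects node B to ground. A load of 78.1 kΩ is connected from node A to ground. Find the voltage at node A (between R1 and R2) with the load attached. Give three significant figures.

Below node A the series string R2+R3 = 8256 Ω sits in parallel with the 78100 Ω load: 7467 Ω.
V_A = 31.8 × 7467/(3300 + 7467) = 22.1 V.

V ≈ 22.1 V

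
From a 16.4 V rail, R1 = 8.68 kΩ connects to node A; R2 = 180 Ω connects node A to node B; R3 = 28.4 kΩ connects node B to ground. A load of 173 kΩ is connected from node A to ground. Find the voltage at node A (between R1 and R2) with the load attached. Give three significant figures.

V ≈ 12.1 V

Below node A the series string R2+R3 = 28580 Ω sits in parallel with the 173000 Ω load: 24530 Ω.
V_A = 16.4 × 24530/(8680 + 24530) = 12.1 V.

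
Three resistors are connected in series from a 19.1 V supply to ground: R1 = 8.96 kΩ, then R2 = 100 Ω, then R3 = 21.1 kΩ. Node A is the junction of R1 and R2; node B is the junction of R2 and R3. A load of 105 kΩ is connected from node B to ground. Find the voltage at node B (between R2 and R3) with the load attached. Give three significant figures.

At node B, R3 is in parallel with the load: R3‖R_L = 17570 Ω.
Below node A the resistance is R2 + (R3‖R_L) = 17670 Ω, so V_A = 19.1 × 17670/26630 = 12.67 V.
Then V_B = V_A × (R3‖R_L)/(R2 + R3‖R_L) = 12.67 × 17570/17670 = 12.6 V.

V ≈ 12.6 V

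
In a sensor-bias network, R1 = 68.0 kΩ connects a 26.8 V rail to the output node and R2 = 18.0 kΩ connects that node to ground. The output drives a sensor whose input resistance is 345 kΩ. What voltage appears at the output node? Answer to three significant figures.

V_out ≈ 5.39 V

The load sits in parallel with R2: R2‖R_L = (18.0 × 345) / (18.0 + 345) = 17.11 kΩ.
V_out = 26.8 × 17.11 / (68.0 + 17.11) = 26.8 × 17.11/85.11 = 5.39 V.
(Unloaded it would have been 5.61 V.)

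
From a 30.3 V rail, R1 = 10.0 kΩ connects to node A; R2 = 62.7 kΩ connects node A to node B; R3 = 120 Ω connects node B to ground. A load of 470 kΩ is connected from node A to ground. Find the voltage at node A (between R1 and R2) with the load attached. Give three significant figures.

V ≈ 25.7 V

Below node A the series string R2+R3 = 62820 Ω sits in parallel with the 470000 Ω load: 55410 Ω.
V_A = 30.3 × 55410/(10000 + 55410) = 25.7 V.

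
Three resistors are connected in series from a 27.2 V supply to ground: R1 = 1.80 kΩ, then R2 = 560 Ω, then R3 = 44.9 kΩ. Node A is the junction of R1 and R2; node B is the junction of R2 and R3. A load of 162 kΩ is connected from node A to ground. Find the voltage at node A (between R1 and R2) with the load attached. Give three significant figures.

V ≈ 25.9 V

Below node A the series string R2+R3 = 45460 Ω sits in parallel with the 162000 Ω load: 35500 Ω.
V_A = 27.2 × 35500/(1800 + 35500) = 25.9 V.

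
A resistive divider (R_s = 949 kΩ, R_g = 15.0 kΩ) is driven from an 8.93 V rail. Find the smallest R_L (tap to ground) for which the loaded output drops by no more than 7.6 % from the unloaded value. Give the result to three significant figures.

Output resistance R_th = R_s‖R_g = (949 × 15.0)/964.0 = 14.77 kΩ.
The fractional drop is R_th/(R_th + R_L); requiring this ≤ 0.0760 gives R_L ≥ R_th(1/0.0760 − 1) = 14.77 × 12.16 = 180 kΩ.

R_L(min) ≈ 180 kΩ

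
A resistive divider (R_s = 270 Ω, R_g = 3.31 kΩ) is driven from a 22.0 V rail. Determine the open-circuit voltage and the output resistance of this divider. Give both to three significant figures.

V_th is the open-circuit tap voltage: 22.0 × 3310/(270 + 3310) = 20.3 V.
With the supply zeroed, R_s and R_g appear in parallel from the tap: R_th = R_s‖R_g = (270 × 3310)/3580 = 250 Ω.

V_th = 20.3 V, R_th = 250 Ω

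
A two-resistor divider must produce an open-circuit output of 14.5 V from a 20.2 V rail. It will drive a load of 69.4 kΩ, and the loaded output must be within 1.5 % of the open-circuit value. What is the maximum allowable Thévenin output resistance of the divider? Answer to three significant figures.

R_th ≤ 1.06 kΩ

Loading drop = R_th/(R_th + R_L) ≤ 0.0150, so R_th ≤ R_L · ε/(1−ε) = 69.4 kΩ × 0.0150/0.9850 = 1.06 kΩ.
(Any R1, R2 with R2/(R1+R2) = 0.718 and R1‖R2 ≤ 1.06 kΩ will meet the spec.)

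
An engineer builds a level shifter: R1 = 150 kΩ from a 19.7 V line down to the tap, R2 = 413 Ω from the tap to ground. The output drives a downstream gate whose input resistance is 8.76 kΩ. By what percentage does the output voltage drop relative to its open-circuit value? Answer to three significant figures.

The divider's output (Thévenin) resistance is R1‖R2 = 411.9 Ω.
Fractional drop under load = R_th/(R_th + R_L) = 411.9 / (411.9 + 8760) = 0.04491.
So the output falls by 4.49 %.

4.49 %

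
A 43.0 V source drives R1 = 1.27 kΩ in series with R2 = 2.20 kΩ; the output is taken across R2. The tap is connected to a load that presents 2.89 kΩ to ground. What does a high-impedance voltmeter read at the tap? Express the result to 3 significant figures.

The load sits in parallel with R2: R2‖R_L = (2.20 × 2.89) / (2.20 + 2.89) = 1.249 kΩ.
V_out = 43.0 × 1.249 / (1.27 + 1.249) = 43.0 × 1.249/2.519 = 21.3 V.
(Unloaded it would have been 27.3 V.)

V_out ≈ 21.3 V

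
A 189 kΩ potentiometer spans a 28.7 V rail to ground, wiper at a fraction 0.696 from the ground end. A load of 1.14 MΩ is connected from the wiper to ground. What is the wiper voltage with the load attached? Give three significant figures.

The wiper splits the pot into (1−α)R = 57.46 kΩ above and αR = 131.5 kΩ below.
Lower section ‖ load = 117.9 kΩ.
V_wiper = 28.7 × 117.9/(57.46 + 117.9) = 19.3 V.

V ≈ 19.3 V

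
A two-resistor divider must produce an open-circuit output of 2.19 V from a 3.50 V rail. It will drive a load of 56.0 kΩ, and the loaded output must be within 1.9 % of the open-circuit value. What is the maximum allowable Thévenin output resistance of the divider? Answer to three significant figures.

Loading drop = R_th/(R_th + R_L) ≤ 0.0190, so R_th ≤ R_L · ε/(1−ε) = 56.0 kΩ × 0.0190/0.9810 = 1.08 kΩ.
(Any R1, R2 with R2/(R1+R2) = 0.626 and R1‖R2 ≤ 1.08 kΩ will meet the spec.)

R_th ≤ 1.08 kΩ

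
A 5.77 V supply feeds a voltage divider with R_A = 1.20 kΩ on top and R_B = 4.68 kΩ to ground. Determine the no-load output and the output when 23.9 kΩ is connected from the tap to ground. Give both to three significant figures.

Unloaded: 4.59 V; loaded: 4.42 V

Open-circuit: V = 5.77 × 4.68/(1.20 + 4.68) = 4.59 V.
With the load, R_B becomes R_B‖R_L = 3.914 kΩ, so V = 5.77 × 3.914/5.114 = 4.42 V.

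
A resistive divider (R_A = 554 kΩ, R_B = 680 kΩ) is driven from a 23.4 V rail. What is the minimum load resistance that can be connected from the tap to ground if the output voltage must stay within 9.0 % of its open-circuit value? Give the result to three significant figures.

Output resistance R_th = R_A‖R_B = (554 × 680)/1234 = 305.3 kΩ.
The fractional drop is R_th/(R_th + R_L); requiring this ≤ 0.0900 gives R_L ≥ R_th(1/0.0900 − 1) = 305.3 × 10.11 = 3.09 MΩ.

R_L(min) ≈ 3.09 MΩ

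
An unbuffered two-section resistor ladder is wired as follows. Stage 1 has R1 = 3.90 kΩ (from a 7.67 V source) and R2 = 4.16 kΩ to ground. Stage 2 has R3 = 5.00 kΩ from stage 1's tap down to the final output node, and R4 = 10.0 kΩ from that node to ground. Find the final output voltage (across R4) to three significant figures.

V_out ≈ 2.33 V

Stage 2 presents R3+R4 = 15.00 kΩ as a load on stage 1's tap.
Stage 1's lower leg becomes R2‖(R3+R4) = 3.257 kΩ, so V_mid = 7.67 × 3.257/7.157 = 3.490 V.
Stage 2 is itself unloaded: V_out = V_mid × R4/(R3+R4) = 3.490 × 10.0/15.00 = 2.33 V.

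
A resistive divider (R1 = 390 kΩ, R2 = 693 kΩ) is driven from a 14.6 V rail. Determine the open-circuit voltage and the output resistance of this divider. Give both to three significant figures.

V_th = 9.34 V, R_th = 250 kΩ

V_th is the open-circuit tap voltage: 14.6 × 693/(390 + 693) = 9.34 V.
With the supply zeroed, R1 and R2 appear in parallel from the tap: R_th = R1‖R2 = (390 × 693)/1083 = 250 kΩ.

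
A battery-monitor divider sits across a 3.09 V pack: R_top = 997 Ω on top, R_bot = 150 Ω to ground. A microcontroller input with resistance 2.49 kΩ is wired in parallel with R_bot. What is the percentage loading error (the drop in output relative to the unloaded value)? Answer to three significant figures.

4.98 %

The divider's output (Thévenin) resistance is R_top‖R_bot = 130.4 Ω.
Fractional drop under load = R_th/(R_th + R_L) = 130.4 / (130.4 + 2490) = 0.04976.
So the output falls by 4.98 %.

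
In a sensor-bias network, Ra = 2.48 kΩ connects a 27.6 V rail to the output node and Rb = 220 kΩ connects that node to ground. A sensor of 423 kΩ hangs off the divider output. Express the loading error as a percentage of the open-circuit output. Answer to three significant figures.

0.576 %

The divider's output (Thévenin) resistance is Ra‖Rb = 2.452 kΩ.
Fractional drop under load = R_th/(R_th + R_L) = 2.452 / (2.452 + 423) = 0.005764.
So the output falls by 0.576 %.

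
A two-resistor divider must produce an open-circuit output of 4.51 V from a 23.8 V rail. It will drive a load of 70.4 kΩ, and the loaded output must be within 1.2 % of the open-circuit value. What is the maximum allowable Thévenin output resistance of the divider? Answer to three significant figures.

Loading drop = R_th/(R_th + R_L) ≤ 0.0120, so R_th ≤ R_L · ε/(1−ε) = 70.4 kΩ × 0.0120/0.9880 = 855 Ω.

R_th ≤ 855 Ω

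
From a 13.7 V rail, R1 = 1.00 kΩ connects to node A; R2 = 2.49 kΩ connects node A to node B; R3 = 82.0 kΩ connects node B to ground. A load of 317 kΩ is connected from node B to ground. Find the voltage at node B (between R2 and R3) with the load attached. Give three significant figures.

At node B, R3 is in parallel with the load: R3‖R_L = 65.15 kΩ.
Below node A the resistance is R2 + (R3‖R_L) = 67.64 kΩ, so V_A = 13.7 × 67.64/68.64 = 13.50 V.
Then V_B = V_A × (R3‖R_L)/(R2 + R3‖R_L) = 13.50 × 65.15/67.64 = 13.0 V.

V ≈ 13.0 V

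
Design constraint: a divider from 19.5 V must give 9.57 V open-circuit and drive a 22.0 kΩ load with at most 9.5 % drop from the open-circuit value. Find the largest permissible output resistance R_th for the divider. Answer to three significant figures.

R_th ≤ 2.31 kΩ

Loading drop = R_th/(R_th + R_L) ≤ 0.0950, so R_th ≤ R_L · ε/(1−ε) = 22.0 kΩ × 0.0950/0.9050 = 2.31 kΩ.
(Any R1, R2 with R2/(R1+R2) = 0.491 and R1‖R2 ≤ 2.31 kΩ will meet the spec.)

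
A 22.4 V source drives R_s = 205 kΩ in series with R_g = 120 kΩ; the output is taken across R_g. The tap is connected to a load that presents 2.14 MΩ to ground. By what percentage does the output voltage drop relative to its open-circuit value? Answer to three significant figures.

The divider's output (Thévenin) resistance is R_s‖R_g = 75.69 kΩ.
Fractional drop under load = R_th/(R_th + R_L) = 75.69 / (75.69 + 2140) = 0.03416.
So the output falls by 3.42 %.

3.42 %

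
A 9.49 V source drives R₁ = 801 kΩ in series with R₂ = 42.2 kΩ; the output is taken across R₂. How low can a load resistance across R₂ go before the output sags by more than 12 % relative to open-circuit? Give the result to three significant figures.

R_L(min) ≈ 294 kΩ

Output resistance R_th = R₁‖R₂ = (801 × 42.2)/843.2 = 40.09 kΩ.
The fractional drop is R_th/(R_th + R_L); requiring this ≤ 0.120 gives R_L ≥ R_th(1/0.120 − 1) = 40.09 × 7.333 = 294 kΩ.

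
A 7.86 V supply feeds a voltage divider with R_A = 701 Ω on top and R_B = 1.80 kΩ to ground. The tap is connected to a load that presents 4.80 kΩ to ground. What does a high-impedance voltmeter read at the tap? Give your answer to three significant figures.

V_out ≈ 5.12 V

The load sits in parallel with R_B: R_B‖R_L = (1800 × 4800) / (1800 + 4800) = 1309 Ω.
V_out = 7.86 × 1309 / (701 + 1309) = 7.86 × 1309/2010 = 5.12 V.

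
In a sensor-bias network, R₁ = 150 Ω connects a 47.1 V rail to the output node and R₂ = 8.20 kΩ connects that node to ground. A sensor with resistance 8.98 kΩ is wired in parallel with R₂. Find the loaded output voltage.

V_out ≈ 45.5 V

The load sits in parallel with R₂: R₂‖R_L = (8200 × 8980) / (8200 + 8980) = 4286 Ω.
V_out = 47.1 × 4286 / (150 + 4286) = 47.1 × 4286/4436 = 45.5 V.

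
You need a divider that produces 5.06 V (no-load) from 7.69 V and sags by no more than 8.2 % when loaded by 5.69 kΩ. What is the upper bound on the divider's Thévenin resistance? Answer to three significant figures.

Loading drop = R_th/(R_th + R_L) ≤ 0.0820, so R_th ≤ R_L · ε/(1−ε) = 5.69 kΩ × 0.0820/0.9180 = 508 Ω.
(Any R1, R2 with R2/(R1+R2) = 0.658 and R1‖R2 ≤ 508 Ω will meet the spec.)

R_th ≤ 508 Ω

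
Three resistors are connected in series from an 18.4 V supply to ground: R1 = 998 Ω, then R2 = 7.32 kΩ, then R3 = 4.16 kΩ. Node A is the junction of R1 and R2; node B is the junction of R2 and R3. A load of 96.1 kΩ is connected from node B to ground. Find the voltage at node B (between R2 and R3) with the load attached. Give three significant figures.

At node B, R3 is in parallel with the load: R3‖R_L = 3987 Ω.
Below node A the resistance is R2 + (R3‖R_L) = 11310 Ω, so V_A = 18.4 × 11310/12310 = 16.91 V.
Then V_B = V_A × (R3‖R_L)/(R2 + R3‖R_L) = 16.91 × 3987/11310 = 5.96 V.

V ≈ 5.96 V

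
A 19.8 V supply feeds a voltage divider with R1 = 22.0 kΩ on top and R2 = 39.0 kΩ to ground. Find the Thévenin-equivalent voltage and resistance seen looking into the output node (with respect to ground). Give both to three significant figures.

V_th = 12.7 V, R_th = 14.1 kΩ

V_th is the open-circuit tap voltage: 19.8 × 39.0/(22.0 + 39.0) = 12.7 V.
With the supply zeroed, R1 and R2 appear in parallel from the tap: R_th = R1‖R2 = (22.0 × 39.0)/61.00 = 14.1 kΩ.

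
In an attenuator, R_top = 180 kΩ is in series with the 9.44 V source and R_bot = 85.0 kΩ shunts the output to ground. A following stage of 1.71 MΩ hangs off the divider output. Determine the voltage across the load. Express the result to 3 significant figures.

V_out ≈ 2.93 V

The load sits in parallel with R_bot: R_bot‖R_L = (85.0 × 1710) / (85.0 + 1710) = 80.97 kΩ.
V_out = 9.44 × 80.97 / (180 + 80.97) = 9.44 × 80.97/261.0 = 2.93 V.
(Unloaded it would have been 3.03 V.)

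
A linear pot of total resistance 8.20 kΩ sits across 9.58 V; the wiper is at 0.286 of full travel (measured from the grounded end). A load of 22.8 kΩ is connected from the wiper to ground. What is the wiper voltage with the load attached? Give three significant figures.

The wiper splits the pot into (1−α)R = 5.855 kΩ above and αR = 2.345 kΩ below.
Lower section ‖ load = 2.126 kΩ.
V_wiper = 9.58 × 2.126/(5.855 + 2.126) = 2.55 V.

V ≈ 2.55 V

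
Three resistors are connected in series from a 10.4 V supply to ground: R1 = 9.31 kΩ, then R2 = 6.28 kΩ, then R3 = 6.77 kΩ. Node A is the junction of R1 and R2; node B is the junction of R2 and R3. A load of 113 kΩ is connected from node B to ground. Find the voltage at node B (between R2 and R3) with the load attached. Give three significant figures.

V ≈ 3.02 V

At node B, R3 is in parallel with the load: R3‖R_L = 6.387 kΩ.
Below node A the resistance is R2 + (R3‖R_L) = 12.67 kΩ, so V_A = 10.4 × 12.67/21.98 = 5.994 V.
Then V_B = V_A × (R3‖R_L)/(R2 + R3‖R_L) = 5.994 × 6.387/12.67 = 3.02 V.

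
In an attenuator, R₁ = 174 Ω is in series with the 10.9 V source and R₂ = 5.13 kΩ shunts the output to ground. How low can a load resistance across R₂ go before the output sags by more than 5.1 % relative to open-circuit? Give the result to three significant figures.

Output resistance R_th = R₁‖R₂ = (174 × 5130)/5304 = 168.3 Ω.
The fractional drop is R_th/(R_th + R_L); requiring this ≤ 0.0510 gives R_L ≥ R_th(1/0.0510 − 1) = 168.3 × 18.61 = 3.13 kΩ.

R_L(min) ≈ 3.13 kΩ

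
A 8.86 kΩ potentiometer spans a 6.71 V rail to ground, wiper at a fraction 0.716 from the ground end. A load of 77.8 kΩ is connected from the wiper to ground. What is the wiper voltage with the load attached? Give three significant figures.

V ≈ 4.70 V

The wiper splits the pot into (1−α)R = 2.516 kΩ above and αR = 6.344 kΩ below.
Lower section ‖ load = 5.865 kΩ.
V_wiper = 6.71 × 5.865/(2.516 + 5.865) = 4.70 V.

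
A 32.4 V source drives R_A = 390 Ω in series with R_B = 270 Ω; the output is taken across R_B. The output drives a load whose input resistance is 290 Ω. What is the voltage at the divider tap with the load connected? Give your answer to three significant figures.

The load sits in parallel with R_B: R_B‖R_L = (270 × 290) / (270 + 290) = 139.8 Ω.
V_out = 32.4 × 139.8 / (390 + 139.8) = 32.4 × 139.8/529.8 = 8.55 V.
(Unloaded it would have been 13.3 V.)

V_out ≈ 8.55 V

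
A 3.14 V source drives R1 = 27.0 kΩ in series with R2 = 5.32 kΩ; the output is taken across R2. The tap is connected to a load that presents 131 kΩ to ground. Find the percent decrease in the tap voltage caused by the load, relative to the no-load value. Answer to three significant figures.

The divider's output (Thévenin) resistance is R1‖R2 = 4.444 kΩ.
Fractional drop under load = R_th/(R_th + R_L) = 4.444 / (4.444 + 131) = 0.03281.
So the output falls by 3.28 %.

3.28 %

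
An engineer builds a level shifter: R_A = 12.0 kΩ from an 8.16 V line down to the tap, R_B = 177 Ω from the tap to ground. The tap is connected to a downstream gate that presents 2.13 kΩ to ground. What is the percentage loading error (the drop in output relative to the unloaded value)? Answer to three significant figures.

The divider's output (Thévenin) resistance is R_A‖R_B = 174.4 Ω.
Fractional drop under load = R_th/(R_th + R_L) = 174.4 / (174.4 + 2130) = 0.07569.
So the output falls by 7.57 %.

7.57 %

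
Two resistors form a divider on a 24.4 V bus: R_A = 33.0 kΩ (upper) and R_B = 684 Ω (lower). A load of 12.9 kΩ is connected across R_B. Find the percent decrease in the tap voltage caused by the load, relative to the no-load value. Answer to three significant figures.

The divider's output (Thévenin) resistance is R_A‖R_B = 670.1 Ω.
Fractional drop under load = R_th/(R_th + R_L) = 670.1 / (670.1 + 12900) = 0.04938.
So the output falls by 4.94 %.

4.94 %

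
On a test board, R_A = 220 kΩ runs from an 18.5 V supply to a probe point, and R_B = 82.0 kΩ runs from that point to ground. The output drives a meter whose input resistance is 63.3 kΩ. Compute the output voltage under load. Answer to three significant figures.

The load sits in parallel with R_B: R_B‖R_L = (82.0 × 63.3) / (82.0 + 63.3) = 35.72 kΩ.
V_out = 18.5 × 35.72 / (220 + 35.72) = 18.5 × 35.72/255.7 = 2.58 V.

V_out ≈ 2.58 V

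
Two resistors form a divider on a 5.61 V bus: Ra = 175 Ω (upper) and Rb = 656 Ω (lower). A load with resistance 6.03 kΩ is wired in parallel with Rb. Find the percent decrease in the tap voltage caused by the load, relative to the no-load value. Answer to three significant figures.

The divider's output (Thévenin) resistance is Ra‖Rb = 138.1 Ω.
Fractional drop under load = R_th/(R_th + R_L) = 138.1 / (138.1 + 6030) = 0.02240.
So the output falls by 2.24 %.

2.24 %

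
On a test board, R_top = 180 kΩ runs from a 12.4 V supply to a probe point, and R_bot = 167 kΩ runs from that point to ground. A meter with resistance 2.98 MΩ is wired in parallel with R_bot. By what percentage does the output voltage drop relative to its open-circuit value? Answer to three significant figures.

2.82 %

The divider's output (Thévenin) resistance is R_top‖R_bot = 86.63 kΩ.
Fractional drop under load = R_th/(R_th + R_L) = 86.63 / (86.63 + 2980) = 0.02825.
So the output falls by 2.82 %.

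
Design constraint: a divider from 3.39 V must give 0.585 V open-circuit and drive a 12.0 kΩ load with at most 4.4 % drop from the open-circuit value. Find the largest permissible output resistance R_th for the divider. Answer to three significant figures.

R_th ≤ 552 Ω

Loading drop = R_th/(R_th + R_L) ≤ 0.0440, so R_th ≤ R_L · ε/(1−ε) = 12.0 kΩ × 0.0440/0.9560 = 552 Ω.
(Any R1, R2 with R2/(R1+R2) = 0.173 and R1‖R2 ≤ 552 Ω will meet the spec.)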